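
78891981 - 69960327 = 8931654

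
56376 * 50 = 2818800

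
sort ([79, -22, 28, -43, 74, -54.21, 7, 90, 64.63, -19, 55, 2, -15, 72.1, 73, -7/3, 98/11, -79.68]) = [-79.68, -54.21, -43, -22, -19, -15, -7/3, 2, 7, 98/11, 28, 55, 64.63, 72.1, 73, 74, 79, 90]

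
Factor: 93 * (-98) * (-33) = 2^1 * 3^2 * 7^2 * 11^1 * 31^1 = 300762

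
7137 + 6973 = 14110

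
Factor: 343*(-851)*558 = -1*2^1*3^2*7^3*23^1*31^1*37^1 = -162876294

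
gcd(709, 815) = 1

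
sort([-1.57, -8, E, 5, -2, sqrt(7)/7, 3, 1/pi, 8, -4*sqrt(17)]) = [-4*sqrt(17), -8, -2, -1.57, 1/pi, sqrt(7)/7, E, 3, 5, 8]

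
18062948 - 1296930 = 16766018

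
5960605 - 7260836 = -1300231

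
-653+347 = -306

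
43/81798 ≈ 0.000526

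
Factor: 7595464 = 2^3 * 17^1 * 55849^1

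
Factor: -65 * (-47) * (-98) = -1 * 2^1 * 5^1 * 7^2 * 13^1 * 47^1 = -299390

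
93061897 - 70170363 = 22891534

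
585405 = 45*13009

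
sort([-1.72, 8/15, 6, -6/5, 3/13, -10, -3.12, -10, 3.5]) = [-10, -10, -3.12, -1.72, -6/5, 3/13, 8/15, 3.5, 6]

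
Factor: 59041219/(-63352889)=-1*43^(-1)*1117^(-1)*1319^(-1)*59041219^1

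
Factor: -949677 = -1 * 3^1 * 19^1 * 16661^1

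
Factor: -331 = -1*331^1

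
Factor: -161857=-1*17^1*9521^1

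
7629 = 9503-1874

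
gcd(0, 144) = 144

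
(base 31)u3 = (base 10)933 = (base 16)3a5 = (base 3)1021120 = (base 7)2502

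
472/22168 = 59/2771 ≈ 0.0213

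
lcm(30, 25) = 150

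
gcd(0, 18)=18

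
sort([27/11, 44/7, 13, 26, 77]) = [27/11, 44/7, 13, 26, 77]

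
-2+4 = 2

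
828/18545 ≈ 0.0446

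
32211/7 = 4601+4/7 ≈ 4601.57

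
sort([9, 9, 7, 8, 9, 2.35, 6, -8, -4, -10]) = [-10, -8, -4, 2.35, 6, 7, 8, 9, 9, 9]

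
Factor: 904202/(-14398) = -1 * 13^1 * 23^(-1) * 83^1 * 313^(-1) * 419^1 = -452101/7199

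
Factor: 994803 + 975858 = 3^1*7^1*11^1*19^1*449^1 = 1970661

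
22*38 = 836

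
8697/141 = 61+32/47 ≈ 61.68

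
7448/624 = 11+73/78 ≈ 11.94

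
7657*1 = 7657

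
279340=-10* (-27934)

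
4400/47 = 93 + 29/47 ≈ 93.62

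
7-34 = -27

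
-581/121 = -4 - 97/121 ≈ -4.80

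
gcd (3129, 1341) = 447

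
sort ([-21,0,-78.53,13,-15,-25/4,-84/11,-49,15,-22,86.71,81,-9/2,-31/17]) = [-78.53,-49,-22,-21,-15,-84/11,-25/4,-9/2,-31/17,0,13,15,81,86.71]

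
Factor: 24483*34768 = 2^4*3^1*41^1*53^1*8161^1 = 851224944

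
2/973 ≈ 0.00206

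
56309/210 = 268 + 29/210≈268.14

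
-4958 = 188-5146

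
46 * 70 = 3220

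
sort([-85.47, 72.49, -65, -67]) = [-85.47, -67, -65, 72.49]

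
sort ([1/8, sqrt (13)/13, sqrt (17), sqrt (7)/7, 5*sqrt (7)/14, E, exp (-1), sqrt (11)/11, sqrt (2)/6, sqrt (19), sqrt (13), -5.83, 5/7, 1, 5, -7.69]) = [-7.69, -5.83, 1/8, sqrt (2)/6, sqrt (13)/13, sqrt (11)/11, exp (-1), sqrt (7)/7, 5/7, 5*sqrt (7)/14, 1, E, sqrt (13), sqrt (17), sqrt (19), 5]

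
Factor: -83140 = -1 * 2^2 * 5^1 * 4157^1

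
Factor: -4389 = -1*3^1*7^1*11^1*19^1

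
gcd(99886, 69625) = 1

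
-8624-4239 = -12863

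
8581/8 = 1072+5/8 ≈ 1072.63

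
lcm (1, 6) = 6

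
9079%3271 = 2537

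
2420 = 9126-6706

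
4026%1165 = 531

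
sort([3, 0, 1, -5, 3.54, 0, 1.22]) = [-5, 0, 0, 1, 1.22, 3, 3.54]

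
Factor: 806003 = 11^1*47^1*1559^1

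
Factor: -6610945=-1 * 5^1 * 11^1 * 120199^1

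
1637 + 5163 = 6800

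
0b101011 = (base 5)133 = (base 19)25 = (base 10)43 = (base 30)1d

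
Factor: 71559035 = 5^1*17^1*19^1*59^1*751^1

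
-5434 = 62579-68013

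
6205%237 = 43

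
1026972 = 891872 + 135100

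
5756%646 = 588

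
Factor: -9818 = -1*2^1*4909^1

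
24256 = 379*64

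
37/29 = 1 + 8/29 ≈ 1.28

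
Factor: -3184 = -1*2^4*199^1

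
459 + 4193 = 4652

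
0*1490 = 0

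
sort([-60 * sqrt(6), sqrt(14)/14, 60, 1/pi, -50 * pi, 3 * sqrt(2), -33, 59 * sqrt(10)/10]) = [-50 * pi, -60 * sqrt(6), -33, sqrt(14)/14, 1/pi, 3 * sqrt(2), 59 * sqrt(10)/10, 60]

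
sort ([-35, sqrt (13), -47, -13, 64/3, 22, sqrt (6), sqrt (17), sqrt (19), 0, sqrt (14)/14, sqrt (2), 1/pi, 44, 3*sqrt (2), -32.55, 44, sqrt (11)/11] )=[-47, -35, -32.55, -13, 0, sqrt (14)/14, sqrt (11)/11, 1/pi, sqrt (2), sqrt (6), sqrt (13), sqrt (17), 3*sqrt (2), sqrt (19), 64/3, 22, 44, 44] 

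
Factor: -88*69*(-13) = 2^3*3^1*11^1*13^1*23^1 = 78936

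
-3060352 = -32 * 95636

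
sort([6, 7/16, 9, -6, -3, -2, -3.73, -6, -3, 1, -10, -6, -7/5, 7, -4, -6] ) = [-10, -6, -6, -6, -6, -4, -3.73, -3, -3, -2, -7/5, 7/16, 1, 6, 7, 9] 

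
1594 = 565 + 1029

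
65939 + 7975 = 73914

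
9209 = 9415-206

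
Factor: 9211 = 61^1*151^1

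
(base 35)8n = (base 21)e9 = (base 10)303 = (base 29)ad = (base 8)457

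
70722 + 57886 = 128608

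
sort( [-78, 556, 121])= [-78, 121, 556]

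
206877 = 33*6269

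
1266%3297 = 1266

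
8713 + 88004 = 96717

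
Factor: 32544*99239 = 2^5*3^2*7^1*113^1*14177^1 = 3229634016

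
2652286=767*3458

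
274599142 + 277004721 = 551603863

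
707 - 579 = 128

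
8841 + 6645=15486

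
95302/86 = 1108 + 7/43 ≈ 1108.16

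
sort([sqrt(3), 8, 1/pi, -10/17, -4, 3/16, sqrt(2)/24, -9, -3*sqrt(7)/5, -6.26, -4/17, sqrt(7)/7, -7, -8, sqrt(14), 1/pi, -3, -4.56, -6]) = [-9, -8, -7, -6.26, -6, -4.56, -4, -3, -3*sqrt(7)/5, -10/17, -4/17, sqrt(2)/24, 3/16, 1/pi, 1/pi, sqrt(7)/7, sqrt(3), sqrt(14), 8]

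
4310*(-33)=-142230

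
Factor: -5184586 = -1*2^1*11^1*235663^1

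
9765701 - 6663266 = 3102435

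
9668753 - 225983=9442770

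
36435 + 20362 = 56797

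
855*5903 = 5047065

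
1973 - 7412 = -5439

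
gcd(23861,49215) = 1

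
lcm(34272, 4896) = 34272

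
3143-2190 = 953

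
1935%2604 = 1935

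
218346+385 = 218731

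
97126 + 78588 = 175714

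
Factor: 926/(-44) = -1 * 2^(-1) * 11^(-1) * 463^1 = -463/22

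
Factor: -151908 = -1*2^2*3^1*12659^1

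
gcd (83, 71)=1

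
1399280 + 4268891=5668171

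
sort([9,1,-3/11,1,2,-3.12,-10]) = [-10,-3.12,-3/11,1,1,2,9]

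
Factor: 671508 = 2^2*3^2*23^1*811^1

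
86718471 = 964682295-877963824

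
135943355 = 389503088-253559733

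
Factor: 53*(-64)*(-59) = 2^6*53^1*59^1 = 200128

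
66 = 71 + -5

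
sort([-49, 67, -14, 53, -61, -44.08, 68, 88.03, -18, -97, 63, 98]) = [-97, -61, -49, -44.08, -18, -14, 53, 63, 67, 68, 88.03, 98]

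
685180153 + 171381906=856562059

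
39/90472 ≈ 0.000431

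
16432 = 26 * 632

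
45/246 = 15/82 ≈ 0.183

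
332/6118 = 166/3059 ≈ 0.0543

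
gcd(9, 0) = 9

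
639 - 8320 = -7681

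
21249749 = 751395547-730145798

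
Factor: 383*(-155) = -1*5^1*31^1*383^1 = -59365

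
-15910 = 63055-78965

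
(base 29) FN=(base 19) 152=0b111001010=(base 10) 458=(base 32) EA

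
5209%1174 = 513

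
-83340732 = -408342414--325001682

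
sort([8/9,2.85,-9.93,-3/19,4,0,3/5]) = [-9.93,-3/19,0,3/5,8/9,2.85,4]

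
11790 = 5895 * 2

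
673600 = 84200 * 8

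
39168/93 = 421 + 5/31 ≈ 421.16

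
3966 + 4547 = 8513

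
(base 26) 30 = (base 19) 42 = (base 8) 116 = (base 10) 78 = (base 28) 2m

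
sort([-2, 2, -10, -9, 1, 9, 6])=[-10, -9, -2, 1, 2, 6, 9]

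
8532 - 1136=7396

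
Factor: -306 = -1*2^1*3^2*17^1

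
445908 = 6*74318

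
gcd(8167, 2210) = 1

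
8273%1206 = 1037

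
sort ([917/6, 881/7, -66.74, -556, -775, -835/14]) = [-775, -556, -66.74, -835/14, 881/7, 917/6]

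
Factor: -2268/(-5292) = 3^1 * 7^(-1) = 3/7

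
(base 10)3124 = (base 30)3e4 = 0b110000110100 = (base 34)2nu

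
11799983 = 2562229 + 9237754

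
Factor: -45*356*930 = -1*2^3*3^3*5^2*31^1*89^1 = -14898600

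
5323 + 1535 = 6858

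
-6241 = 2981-9222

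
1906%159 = 157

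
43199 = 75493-32294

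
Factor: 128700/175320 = 2^ (-1) * 5^1 * 11^1 * 13^1 * 487^ (-1) = 715/974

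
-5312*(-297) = 1577664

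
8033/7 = 1147 + 4/7 ≈ 1147.57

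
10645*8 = 85160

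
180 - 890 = -710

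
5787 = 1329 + 4458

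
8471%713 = 628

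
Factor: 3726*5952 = 2^7*3^5*23^1*31^1 = 22177152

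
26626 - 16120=10506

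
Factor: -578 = -1*2^1*17^2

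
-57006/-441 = 6334/49 ≈ 129.27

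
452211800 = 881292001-429080201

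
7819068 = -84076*(-93)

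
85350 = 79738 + 5612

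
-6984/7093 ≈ -0.985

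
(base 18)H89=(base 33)56I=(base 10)5661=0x161D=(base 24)9JL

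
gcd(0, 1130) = 1130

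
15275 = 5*3055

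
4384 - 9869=-5485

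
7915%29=27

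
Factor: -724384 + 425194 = -1*2^1*3^1*5^1*9973^1 = -299190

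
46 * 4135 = 190210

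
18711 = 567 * 33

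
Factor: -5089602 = -1 * 2^1 * 3^1 * 7^1 * 121181^1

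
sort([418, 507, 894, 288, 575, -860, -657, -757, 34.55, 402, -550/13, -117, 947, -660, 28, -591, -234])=[-860, -757, -660, -657, -591, -234, -117, -550/13, 28, 34.55, 288, 402, 418, 507, 575, 894, 947]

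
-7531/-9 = 836 + 7/9 ≈ 836.78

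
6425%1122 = 815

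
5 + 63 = 68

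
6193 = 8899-2706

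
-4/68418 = -2/34209 ≈ -0.0000585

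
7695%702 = 675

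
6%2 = 0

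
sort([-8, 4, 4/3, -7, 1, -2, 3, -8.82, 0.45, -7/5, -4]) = [-8.82, -8, -7, -4, -2, -7/5, 0.45, 1, 4/3, 3, 4]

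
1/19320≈0.0000518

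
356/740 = 89/185 ≈ 0.481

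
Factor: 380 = 2^2*5^1*19^1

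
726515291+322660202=1049175493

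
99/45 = 2 + 1/5 = 2.20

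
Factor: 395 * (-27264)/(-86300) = 2^5 * 3^1 * 5^(-1) * 71^1 * 79^1 * 863^(-1) = 538464/4315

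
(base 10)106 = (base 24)4a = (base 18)5g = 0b1101010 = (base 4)1222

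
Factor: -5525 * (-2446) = 2^1 * 5^2 * 13^1 * 17^1 * 1223^1 = 13514150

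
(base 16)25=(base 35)12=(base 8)45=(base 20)1h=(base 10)37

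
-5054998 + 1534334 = -3520664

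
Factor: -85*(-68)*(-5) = -1*2^2*5^2*17^2 = -28900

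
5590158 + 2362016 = 7952174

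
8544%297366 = 8544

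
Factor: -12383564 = -1 * 2^2 * 1327^1 * 2333^1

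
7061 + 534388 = 541449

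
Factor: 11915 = 5^1*2383^1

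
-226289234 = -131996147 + -94293087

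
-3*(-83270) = 249810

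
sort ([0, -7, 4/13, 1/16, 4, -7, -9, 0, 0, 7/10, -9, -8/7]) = [-9, -9, -7, -7, -8/7, 0, 0, 0, 1/16, 4/13, 7/10, 4]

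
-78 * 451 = -35178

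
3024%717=156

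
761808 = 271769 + 490039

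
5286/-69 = -1762/23 ≈ -76.61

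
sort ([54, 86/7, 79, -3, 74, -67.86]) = [-67.86, -3, 86/7, 54, 74, 79]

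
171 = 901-730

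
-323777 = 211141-534918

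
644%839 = 644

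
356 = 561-205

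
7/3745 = 1/535≈0.00187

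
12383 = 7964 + 4419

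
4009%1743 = 523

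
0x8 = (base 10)8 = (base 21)8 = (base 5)13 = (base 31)8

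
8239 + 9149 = 17388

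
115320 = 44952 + 70368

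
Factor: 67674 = 2^1*3^1*11279^1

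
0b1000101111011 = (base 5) 120400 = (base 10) 4475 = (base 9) 6122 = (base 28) 5jn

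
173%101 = 72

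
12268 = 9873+2395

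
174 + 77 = 251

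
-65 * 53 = -3445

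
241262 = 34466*7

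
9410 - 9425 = -15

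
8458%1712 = 1610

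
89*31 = 2759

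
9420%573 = 252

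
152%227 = 152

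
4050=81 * 50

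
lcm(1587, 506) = 34914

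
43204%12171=6691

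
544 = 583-39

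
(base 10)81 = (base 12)69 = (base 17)4d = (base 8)121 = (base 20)41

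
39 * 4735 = 184665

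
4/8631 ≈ 0.000463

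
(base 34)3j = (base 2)1111001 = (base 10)121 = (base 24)51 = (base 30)41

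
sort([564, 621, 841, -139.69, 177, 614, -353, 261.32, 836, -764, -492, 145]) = [-764, -492, -353, -139.69, 145, 177, 261.32, 564, 614, 621, 836, 841]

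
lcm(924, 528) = 3696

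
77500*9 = 697500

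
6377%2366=1645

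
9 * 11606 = 104454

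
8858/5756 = 4429/2878 ≈ 1.54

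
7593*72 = 546696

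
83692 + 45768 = 129460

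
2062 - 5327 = -3265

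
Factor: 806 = 2^1 * 13^1 * 31^1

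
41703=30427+11276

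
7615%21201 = 7615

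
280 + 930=1210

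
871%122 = 17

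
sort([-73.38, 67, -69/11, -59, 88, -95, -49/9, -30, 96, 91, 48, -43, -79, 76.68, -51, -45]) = [-95, -79, -73.38, -59, -51, -45, -43, -30, -69/11, -49/9, 48, 67, 76.68, 88, 91, 96]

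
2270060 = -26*(-87310)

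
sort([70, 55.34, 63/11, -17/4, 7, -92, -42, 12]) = [-92, -42, -17/4, 63/11, 7, 12, 55.34, 70]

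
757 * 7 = 5299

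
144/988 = 36/247 ≈ 0.146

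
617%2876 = 617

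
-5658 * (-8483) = 47996814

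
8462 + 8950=17412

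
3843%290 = 73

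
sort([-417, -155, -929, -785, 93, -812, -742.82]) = [-929, -812, -785, -742.82, -417, -155, 93]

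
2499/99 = 833/33 ≈ 25.24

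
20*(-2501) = -50020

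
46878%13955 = 5013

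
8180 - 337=7843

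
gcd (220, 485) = 5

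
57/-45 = -19/15 ≈ -1.27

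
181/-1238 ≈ -0.146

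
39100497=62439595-23339098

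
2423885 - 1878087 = 545798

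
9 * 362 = 3258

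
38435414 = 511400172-472964758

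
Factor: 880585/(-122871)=-1 * 3^(-1) * 5^1 * 7^(-1) * 29^1 * 5851^(-1) * 6073^1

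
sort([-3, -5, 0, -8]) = [-8, -5, -3, 0]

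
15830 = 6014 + 9816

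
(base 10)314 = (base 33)9h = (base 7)626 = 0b100111010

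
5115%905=590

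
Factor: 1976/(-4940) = -1 * 2^1 * 5^(-1) = -2/5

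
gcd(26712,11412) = 36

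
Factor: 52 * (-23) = -1 * 2^2 * 13^1 * 23^1 = -1196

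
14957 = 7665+7292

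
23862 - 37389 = -13527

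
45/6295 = 9/1259 ≈ 0.00715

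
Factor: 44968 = 2^3*7^1*11^1*73^1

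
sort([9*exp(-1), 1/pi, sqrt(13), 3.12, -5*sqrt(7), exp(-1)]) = [-5*sqrt(7), 1/pi, exp(-1), 3.12, 9*exp(-1), sqrt(13)]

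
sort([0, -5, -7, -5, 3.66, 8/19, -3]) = [-7, -5, -5, -3, 0, 8/19, 3.66]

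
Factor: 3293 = 37^1*89^1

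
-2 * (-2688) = 5376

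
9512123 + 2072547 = 11584670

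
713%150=113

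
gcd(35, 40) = 5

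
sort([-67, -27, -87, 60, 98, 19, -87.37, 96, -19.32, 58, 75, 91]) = [-87.37, -87, -67, -27, -19.32, 19, 58, 60, 75, 91, 96, 98]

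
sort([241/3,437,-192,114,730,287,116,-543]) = [-543,-192,241/3,114,116,287,437,730]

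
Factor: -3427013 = -1*17^1*201589^1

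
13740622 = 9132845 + 4607777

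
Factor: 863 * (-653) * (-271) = 271^1 * 653^1 * 863^1 = 152719069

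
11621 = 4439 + 7182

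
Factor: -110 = -1*2^1*5^1*11^1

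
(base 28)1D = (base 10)41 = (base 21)1K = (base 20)21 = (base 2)101001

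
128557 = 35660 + 92897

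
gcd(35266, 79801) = 1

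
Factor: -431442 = -1*2^1*3^2*11^1*2179^1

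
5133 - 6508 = -1375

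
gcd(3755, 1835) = 5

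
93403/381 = 245 + 58/381 ≈ 245.15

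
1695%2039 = 1695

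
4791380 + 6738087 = 11529467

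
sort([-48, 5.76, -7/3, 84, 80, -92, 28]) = [-92, -48, -7/3, 5.76, 28, 80, 84]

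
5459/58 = 94 + 7/58 ≈ 94.12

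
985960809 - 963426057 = 22534752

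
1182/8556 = 197/1426 ≈ 0.138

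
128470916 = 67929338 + 60541578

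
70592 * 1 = 70592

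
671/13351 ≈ 0.0503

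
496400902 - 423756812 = 72644090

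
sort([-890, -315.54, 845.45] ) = [-890, -315.54, 845.45] 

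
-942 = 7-949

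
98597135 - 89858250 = 8738885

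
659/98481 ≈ 0.00669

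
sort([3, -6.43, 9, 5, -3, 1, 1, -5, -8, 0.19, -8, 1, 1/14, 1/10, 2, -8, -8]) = [-8, -8, -8, -8, -6.43, -5, -3, 1/14, 1/10, 0.19, 1, 1, 1, 2, 3, 5, 9]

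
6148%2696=756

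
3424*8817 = 30189408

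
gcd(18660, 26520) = 60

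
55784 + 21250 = 77034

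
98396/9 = 10932 + 8/9 ≈ 10932.89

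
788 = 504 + 284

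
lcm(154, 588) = 6468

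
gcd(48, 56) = 8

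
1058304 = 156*6784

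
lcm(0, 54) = 0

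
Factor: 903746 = 2^1*451873^1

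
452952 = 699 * 648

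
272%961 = 272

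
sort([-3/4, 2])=[-3/4, 2]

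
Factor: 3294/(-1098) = -1*3^1 = -3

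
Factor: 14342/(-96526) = -1 * 17^(-2) * 71^1 * 101^1 * 167^(-1) = -7171/48263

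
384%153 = 78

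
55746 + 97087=152833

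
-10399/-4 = 2599 + 3/4 = 2599.75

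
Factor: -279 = -1 * 3^2 * 31^1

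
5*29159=145795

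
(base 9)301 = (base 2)11110100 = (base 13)15a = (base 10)244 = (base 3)100001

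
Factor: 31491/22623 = 3^1*3499^1*7541^(-1) = 10497/7541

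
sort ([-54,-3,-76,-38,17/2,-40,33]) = [-76,-54,-40,-38,-3,17/2,33]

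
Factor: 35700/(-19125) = -1*2^2*3^(-1)*5^(-1)*7^1 = -28/15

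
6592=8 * 824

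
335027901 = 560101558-225073657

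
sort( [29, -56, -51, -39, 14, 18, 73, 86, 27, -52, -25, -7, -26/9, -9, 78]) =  [-56, -52, -51, -39, -25, -9, -7, -26/9, 14, 18, 27, 29, 73, 78, 86]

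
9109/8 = 1138 + 5/8 ≈ 1138.63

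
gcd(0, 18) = 18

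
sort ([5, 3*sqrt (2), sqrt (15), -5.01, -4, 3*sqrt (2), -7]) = [-7, -5.01, -4, sqrt (15), 3*sqrt (2), 3*sqrt (2), 5]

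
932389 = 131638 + 800751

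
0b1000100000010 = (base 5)114404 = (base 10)4354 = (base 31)4ge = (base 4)1010002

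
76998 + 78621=155619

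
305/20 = 15+1/4 = 15.25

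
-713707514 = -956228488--242520974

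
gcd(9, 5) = 1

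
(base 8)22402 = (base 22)jce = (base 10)9474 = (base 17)1fd5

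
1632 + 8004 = 9636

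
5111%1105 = 691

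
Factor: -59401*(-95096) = 2^3*191^1*311^1*11887^1 = 5648797496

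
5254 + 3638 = 8892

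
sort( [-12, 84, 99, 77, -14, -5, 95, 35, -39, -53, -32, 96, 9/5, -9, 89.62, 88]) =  [-53, -39, -32, -14, -12, -9, -5, 9/5, 35, 77, 84, 88, 89.62, 95, 96, 99]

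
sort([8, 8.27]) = [8, 8.27]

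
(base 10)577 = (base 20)18h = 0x241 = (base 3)210101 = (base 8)1101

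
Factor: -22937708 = -1 * 2^2 * 61^1 * 94007^1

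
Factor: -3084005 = -1*5^1*29^1*21269^1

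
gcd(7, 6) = 1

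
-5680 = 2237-7917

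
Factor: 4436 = 2^2*1109^1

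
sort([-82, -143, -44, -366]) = [-366, -143, -82, -44]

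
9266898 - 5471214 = 3795684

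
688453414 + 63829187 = 752282601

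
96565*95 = 9173675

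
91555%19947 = 11767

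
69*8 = 552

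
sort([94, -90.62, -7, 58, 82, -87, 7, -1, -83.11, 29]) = [-90.62, -87, -83.11, -7, -1, 7, 29, 58, 82, 94]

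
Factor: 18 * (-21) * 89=-1 * 2^1 * 3^3 * 7^1 * 89^1=-33642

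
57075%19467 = 18141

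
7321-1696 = 5625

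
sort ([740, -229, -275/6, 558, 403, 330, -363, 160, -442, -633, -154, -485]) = [-633, -485, -442, -363, -229, -154, -275/6, 160, 330, 403, 558, 740]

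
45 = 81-36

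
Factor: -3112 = -1 * 2^3 * 389^1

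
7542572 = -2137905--9680477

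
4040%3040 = 1000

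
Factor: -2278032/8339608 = -1*2^1*3^1*47459^1*1042451^(-1) = -284754/1042451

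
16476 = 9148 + 7328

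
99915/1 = 99915 = 99915.00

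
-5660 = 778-6438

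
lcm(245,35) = 245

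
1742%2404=1742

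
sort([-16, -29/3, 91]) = [-16, -29/3, 91]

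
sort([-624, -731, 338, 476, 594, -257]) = [-731, -624, -257, 338, 476, 594]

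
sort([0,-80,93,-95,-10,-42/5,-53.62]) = [-95,-80,-53.62,-10,-42/5,0,93]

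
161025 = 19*8475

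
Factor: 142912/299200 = 5^(-2) * 7^1 * 17^(-1) * 29^1 = 203/425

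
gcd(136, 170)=34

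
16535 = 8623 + 7912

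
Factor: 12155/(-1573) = -1*5^1*11^(-1)*17^1 = -85/11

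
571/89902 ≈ 0.00635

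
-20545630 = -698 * 29435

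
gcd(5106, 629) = 37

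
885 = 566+319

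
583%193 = 4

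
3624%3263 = 361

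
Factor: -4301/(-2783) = 11^(-1)*17^1 = 17/11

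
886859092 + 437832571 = 1324691663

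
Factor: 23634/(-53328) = -1*2^(-3)*3^1*11^(-1)*13^1 = -39/88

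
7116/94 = 75 + 33/47 ≈ 75.70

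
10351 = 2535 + 7816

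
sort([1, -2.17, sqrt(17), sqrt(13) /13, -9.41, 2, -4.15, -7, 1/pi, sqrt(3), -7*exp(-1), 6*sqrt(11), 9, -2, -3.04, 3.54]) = [-9.41, -7, -4.15, -3.04, -7*exp(-1), -2.17, -2, sqrt(13) /13, 1/pi, 1, sqrt(3), 2, 3.54, sqrt(17), 9, 6*sqrt(11)]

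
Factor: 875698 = 2^1*437849^1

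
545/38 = 14 + 13/38 ≈ 14.34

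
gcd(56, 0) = 56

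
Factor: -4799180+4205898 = -1 * 2^1 * 29^1 * 53^1 * 193^1 = -593282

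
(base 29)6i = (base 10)192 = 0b11000000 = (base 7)363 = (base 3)21010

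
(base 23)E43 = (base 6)54421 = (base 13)3550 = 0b1110101001101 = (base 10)7501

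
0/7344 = 0 = 0.00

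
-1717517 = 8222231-9939748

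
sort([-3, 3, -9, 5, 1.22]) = [-9, -3, 1.22, 3, 5]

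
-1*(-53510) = 53510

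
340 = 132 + 208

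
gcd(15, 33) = 3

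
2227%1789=438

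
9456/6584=1+359/823 ≈ 1.44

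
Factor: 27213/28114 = 2^(-1)*3^1*47^1*193^1*14057^(-1)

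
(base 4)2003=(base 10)131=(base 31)47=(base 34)3t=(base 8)203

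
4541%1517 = 1507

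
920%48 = 8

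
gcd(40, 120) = 40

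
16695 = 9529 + 7166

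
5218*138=720084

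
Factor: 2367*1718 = 2^1*3^2*263^1*859^1 = 4066506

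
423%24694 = 423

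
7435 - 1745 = 5690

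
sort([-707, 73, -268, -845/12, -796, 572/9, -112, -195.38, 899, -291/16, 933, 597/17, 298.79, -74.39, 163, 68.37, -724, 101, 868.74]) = [-796, -724, -707, -268, -195.38, -112, -74.39, -845/12, -291/16, 597/17, 572/9, 68.37, 73, 101, 163, 298.79, 868.74, 899, 933]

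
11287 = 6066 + 5221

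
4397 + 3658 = 8055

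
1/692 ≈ 0.00145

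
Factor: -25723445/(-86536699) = 5^1 * 11^1 * 101^(-1) * 467699^1 * 856799^(-1)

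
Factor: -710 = -1 * 2^1 * 5^1 * 71^1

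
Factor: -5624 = -1*2^3*19^1*37^1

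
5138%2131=876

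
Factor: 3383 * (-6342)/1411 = -1 * 2^1 * 3^1 * 7^1 * 83^(-1) * 151^1 * 199^1 = -1262058/83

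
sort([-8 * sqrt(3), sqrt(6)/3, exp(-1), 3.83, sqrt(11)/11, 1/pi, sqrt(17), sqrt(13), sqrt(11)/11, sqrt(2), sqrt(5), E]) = [-8 * sqrt(3), sqrt(11)/11, sqrt(11)/11, 1/pi, exp(-1), sqrt(6)/3, sqrt(2), sqrt(5), E, sqrt(13), 3.83, sqrt(17)]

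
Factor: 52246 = 2^1*151^1*173^1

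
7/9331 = 1/1333 ≈ 0.000750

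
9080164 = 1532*5927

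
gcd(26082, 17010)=1134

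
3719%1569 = 581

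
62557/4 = 15639 + 1/4 = 15639.25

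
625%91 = 79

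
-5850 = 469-6319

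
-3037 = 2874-5911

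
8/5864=1/733 ≈ 0.00136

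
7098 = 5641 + 1457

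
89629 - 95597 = -5968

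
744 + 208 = 952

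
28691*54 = 1549314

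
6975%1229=830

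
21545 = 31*695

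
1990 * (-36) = -71640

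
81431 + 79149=160580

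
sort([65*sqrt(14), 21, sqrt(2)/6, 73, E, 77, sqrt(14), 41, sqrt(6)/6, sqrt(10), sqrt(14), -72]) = [-72, sqrt(2)/6, sqrt(6)/6, E, sqrt(10), sqrt(14), sqrt(14), 21, 41, 73, 77, 65*sqrt(14)]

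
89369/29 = 3081 + 20/29 ≈ 3081.69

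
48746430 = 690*70647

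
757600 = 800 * 947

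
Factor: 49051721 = 6691^1*7331^1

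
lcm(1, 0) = 0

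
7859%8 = 3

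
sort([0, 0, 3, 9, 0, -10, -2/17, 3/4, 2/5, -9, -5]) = [-10, -9, -5, -2/17, 0, 0, 0, 2/5, 3/4, 3, 9]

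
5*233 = 1165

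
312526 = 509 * 614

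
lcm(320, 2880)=2880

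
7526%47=6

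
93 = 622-529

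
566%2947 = 566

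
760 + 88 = 848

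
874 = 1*874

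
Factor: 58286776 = 2^3*7285847^1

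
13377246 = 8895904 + 4481342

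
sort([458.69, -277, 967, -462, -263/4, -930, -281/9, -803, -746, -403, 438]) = [-930, -803, -746, -462, -403, -277, -263/4, -281/9, 438, 458.69, 967]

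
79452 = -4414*(-18)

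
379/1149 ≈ 0.330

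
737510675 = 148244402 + 589266273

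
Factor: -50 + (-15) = -1*5^1*13^1 = -65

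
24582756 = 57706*426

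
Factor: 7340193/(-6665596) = -1*2^(-2)*3^3*71^1*101^(-1)*547^1*2357^(-1) = -1048599/952228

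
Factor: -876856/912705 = -1 * 2^3 * 3^(-1) * 5^(-1) * 43^1 * 71^(-1) * 857^(-1) * 2549^1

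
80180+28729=108909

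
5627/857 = 6 + 485/857 ≈ 6.57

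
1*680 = 680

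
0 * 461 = 0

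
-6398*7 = -44786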